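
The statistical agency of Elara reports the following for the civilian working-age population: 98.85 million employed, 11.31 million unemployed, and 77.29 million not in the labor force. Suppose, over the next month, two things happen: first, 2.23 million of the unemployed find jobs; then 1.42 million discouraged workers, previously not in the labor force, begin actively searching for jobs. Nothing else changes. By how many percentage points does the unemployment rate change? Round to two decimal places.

The unemployment rate changes by −0.86 percentage points.

Initially, labor force = 98.85 + 11.31 = 110.16 million, so u = 11.31/110.16 = 10.27%.
After the first change, unemployed falls and employed rises by 2.23; labor force unchanged → E = 101.08, U = 9.08, labor force = 110.16 million.
After the second change, unemployed and labor force both rise by 1.42 → E = 101.08, U = 10.50, labor force = 111.58 million.
New unemployment rate = 10.50 / 111.58 = 9.41%.
Change = 9.41% − 10.27% = −0.86 percentage points.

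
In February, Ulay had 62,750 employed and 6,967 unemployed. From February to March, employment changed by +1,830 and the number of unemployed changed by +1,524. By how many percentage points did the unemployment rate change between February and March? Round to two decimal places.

February: labor force = 62,750 + 6,967 = 69,717; u = 6,967/69,717 = 9.99%.
March: labor force = 64,580 + 8,491 = 73,071; u = 8,491/73,071 = 11.62%.
Change = 11.62% − 9.99% = +1.63 pp.

The unemployment rate changed by +1.63 percentage points.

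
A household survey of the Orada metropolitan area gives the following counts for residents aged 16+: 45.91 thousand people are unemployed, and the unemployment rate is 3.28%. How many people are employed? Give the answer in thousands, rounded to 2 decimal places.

Labor force = U / u = 45.91 / 0.0328 ≈ 1,399.70 thousand.
Employed = labor force − unemployed = 1,399.70 − 45.91 = 1,353.79 thousand.

About 1,353.79 thousand are employed.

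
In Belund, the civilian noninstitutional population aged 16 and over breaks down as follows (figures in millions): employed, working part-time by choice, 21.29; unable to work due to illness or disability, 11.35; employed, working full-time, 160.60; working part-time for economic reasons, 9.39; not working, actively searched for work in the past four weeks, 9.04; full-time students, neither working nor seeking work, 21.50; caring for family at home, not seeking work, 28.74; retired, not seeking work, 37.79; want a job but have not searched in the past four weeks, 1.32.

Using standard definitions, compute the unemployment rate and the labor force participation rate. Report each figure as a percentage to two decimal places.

Employed = 21.29 + 160.60 + 9.39 = 191.28 million (anyone who worked, including part-time for economic reasons, counts as employed).
Unemployed = 9.04 million.
Labor force = 191.28 + 9.04 = 200.32 million.
Not in labor force = 11.35 + 21.50 + 28.74 + 37.79 + 1.32 = 100.70 million (those not working and not actively searching are outside the labor force — including those who want a job but have given up searching).
Civilian working-age population = 200.32 + 100.70 = 301.02 million.
Unemployment rate = 9.04 / 200.32 = 4.51%.
Labor force participation rate = 200.32 / 301.02 = 66.55%.

Unemployment rate ≈ 4.51%; labor force participation rate ≈ 66.55%.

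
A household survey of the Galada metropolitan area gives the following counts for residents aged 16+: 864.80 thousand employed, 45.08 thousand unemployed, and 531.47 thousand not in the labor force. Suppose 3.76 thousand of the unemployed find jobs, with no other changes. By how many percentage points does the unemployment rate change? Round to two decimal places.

Initially, labor force = 864.80 + 45.08 = 909.88 thousand, so u = 45.08/909.88 = 4.95%.
After the change, unemployed falls and employed rises by 3.76; labor force unchanged → E = 868.56, U = 41.32, labor force = 909.88 thousand.
New unemployment rate = 41.32 / 909.88 = 4.54%.
Change = 4.54% − 4.95% = −0.41 percentage points.

The unemployment rate changes by −0.41 percentage points.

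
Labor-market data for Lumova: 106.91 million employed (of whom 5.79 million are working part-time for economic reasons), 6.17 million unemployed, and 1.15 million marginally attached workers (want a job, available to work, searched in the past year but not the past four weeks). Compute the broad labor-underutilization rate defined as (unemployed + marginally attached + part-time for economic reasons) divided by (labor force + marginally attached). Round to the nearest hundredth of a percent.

Broad underutilization rate ≈ 11.48%.

Labor force = 106.91 + 6.17 = 113.08 million.
Numerator = 6.17 + 1.15 + 5.79 = 13.11 million.
Denominator = 113.08 + 1.15 = 114.23 million.
Broad rate = 13.11 / 114.23 = 11.48%.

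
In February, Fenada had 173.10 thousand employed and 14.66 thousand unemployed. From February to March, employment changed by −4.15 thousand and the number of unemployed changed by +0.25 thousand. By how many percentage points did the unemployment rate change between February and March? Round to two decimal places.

February: labor force = 173.10 + 14.66 = 187.76; u = 14.66/187.76 = 7.81%.
March: labor force = 168.95 + 14.91 = 183.86; u = 14.91/183.86 = 8.11%.
Change = 8.11% − 7.81% = +0.30 pp.

The unemployment rate changed by +0.30 percentage points.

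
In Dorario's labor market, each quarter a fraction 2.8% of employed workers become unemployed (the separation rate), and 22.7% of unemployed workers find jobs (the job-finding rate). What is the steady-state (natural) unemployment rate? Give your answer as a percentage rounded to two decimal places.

At steady state the flows balance: s·E = f·U, so U/(E+U) = s/(s+f).
u* = 2.8 / (2.8 + 22.7) = 2.8 / 25.50 = 10.98%.

Steady-state unemployment rate ≈ 10.98%.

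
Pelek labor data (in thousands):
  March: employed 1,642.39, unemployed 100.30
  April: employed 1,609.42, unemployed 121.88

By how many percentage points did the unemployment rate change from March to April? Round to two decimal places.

March: labor force = 1,642.39 + 100.30 = 1,742.69; u = 100.30/1,742.69 = 5.76%.
April: labor force = 1,609.42 + 121.88 = 1,731.30; u = 121.88/1,731.30 = 7.04%.
Change = 7.04% − 5.76% = +1.28 pp.

The unemployment rate changed by +1.28 percentage points.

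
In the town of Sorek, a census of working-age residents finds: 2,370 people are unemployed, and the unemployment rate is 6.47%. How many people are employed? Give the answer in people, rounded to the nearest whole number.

Labor force = U / u = 2,370 / 0.0647 ≈ 36,631.
Employed = labor force − unemployed = 36,631 − 2,370 = 34,261.

About 34,261 are employed.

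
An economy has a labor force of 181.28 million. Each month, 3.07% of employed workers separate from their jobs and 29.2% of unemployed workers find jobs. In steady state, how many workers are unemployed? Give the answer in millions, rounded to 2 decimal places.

About 17.25 million are unemployed in steady state.

Steady-state unemployment rate u* = s/(s+f) = 3.07/(3.07+29.2) = 0.095135.
Unemployed = u* × labor force = 0.095135 × 181.28 ≈ 17.25 million.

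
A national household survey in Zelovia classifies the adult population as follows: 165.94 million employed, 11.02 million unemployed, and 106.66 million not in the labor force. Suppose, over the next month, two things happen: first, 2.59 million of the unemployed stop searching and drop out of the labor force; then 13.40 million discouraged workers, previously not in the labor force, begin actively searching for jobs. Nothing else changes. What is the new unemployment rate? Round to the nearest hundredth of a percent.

Initially, labor force = 165.94 + 11.02 = 176.96 million, so u = 11.02/176.96 = 6.23%.
After the first change, unemployed and labor force both fall by 2.59 → E = 165.94, U = 8.43, labor force = 174.37 million.
After the second change, unemployed and labor force both rise by 13.40 → E = 165.94, U = 21.83, labor force = 187.77 million.
New unemployment rate = 21.83 / 187.77 = 11.63%.

New unemployment rate ≈ 11.63%.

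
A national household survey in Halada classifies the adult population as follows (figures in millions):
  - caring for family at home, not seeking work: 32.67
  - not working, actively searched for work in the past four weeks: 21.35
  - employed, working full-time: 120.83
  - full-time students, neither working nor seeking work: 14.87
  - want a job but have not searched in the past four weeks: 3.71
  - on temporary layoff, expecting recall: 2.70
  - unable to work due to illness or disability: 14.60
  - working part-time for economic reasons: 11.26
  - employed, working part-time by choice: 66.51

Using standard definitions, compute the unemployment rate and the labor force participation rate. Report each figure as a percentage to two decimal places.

Unemployment rate ≈ 10.80%; labor force participation rate ≈ 77.18%.

Employed = 120.83 + 11.26 + 66.51 = 198.60 million (anyone who worked, including part-time for economic reasons, counts as employed).
Unemployed = 21.35 + 2.70 = 24.05 million (jobless and actively searching, or on temporary layoff).
Labor force = 198.60 + 24.05 = 222.65 million.
Not in labor force = 32.67 + 14.87 + 3.71 + 14.60 = 65.85 million (those not working and not actively searching are outside the labor force — including those who want a job but have given up searching).
Civilian working-age population = 222.65 + 65.85 = 288.50 million.
Unemployment rate = 24.05 / 222.65 = 10.80%.
Labor force participation rate = 222.65 / 288.50 = 77.18%.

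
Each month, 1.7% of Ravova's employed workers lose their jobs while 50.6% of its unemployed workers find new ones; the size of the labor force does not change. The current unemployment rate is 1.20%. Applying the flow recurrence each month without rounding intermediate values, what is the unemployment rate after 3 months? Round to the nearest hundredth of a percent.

With a fixed labor force, u_{t+1} = u_t + s·(1−u_t) − f·u_t = u_t·(1−s−f) + s.
Here 1−s−f = 0.477 and s = 0.017.
u_1 = 0.012000 × 0.477 + 0.017 = 0.022724.
u_2 = 0.022724 × 0.477 + 0.017 = 0.027839.
u_3 = 0.027839 × 0.477 + 0.017 = 0.030279.

Unemployment rate after three months ≈ 3.03%.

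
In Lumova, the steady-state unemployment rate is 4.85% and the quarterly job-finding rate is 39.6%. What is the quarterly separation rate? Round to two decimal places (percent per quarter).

From u* = s/(s+f): s = u·f/(1−u).
s = 0.0485 × 39.6 / (1 − 0.0485) = 1.9206 / 0.9515 ≈ 2.02% per quarter.

Separation rate ≈ 2.02% per quarter.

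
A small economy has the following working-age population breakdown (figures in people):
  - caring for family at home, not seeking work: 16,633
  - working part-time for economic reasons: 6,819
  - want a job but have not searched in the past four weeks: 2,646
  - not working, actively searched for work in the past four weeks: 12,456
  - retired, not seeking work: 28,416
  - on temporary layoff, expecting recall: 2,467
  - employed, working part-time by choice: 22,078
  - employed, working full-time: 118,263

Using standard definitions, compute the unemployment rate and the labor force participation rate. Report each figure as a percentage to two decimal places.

Employed = 6,819 + 22,078 + 118,263 = 147,160 (anyone who worked, including part-time for economic reasons, counts as employed).
Unemployed = 12,456 + 2,467 = 14,923 (jobless and actively searching, or on temporary layoff).
Labor force = 147,160 + 14,923 = 162,083.
Not in labor force = 16,633 + 2,646 + 28,416 = 47,695 (those not working and not actively searching are outside the labor force — including those who want a job but have given up searching).
Civilian working-age population = 162,083 + 47,695 = 209,778.
Unemployment rate = 14,923 / 162,083 = 9.21%.
Labor force participation rate = 162,083 / 209,778 = 77.26%.

Unemployment rate ≈ 9.21%; labor force participation rate ≈ 77.26%.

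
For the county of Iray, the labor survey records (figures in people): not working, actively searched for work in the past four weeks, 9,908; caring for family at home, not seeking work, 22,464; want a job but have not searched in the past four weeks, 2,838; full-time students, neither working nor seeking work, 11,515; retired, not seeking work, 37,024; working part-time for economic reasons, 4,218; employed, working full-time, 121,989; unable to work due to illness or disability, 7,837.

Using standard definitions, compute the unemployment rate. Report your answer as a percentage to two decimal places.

Unemployment rate ≈ 7.28%.

Employed = 4,218 + 121,989 = 126,207 (anyone who worked, including part-time for economic reasons, counts as employed).
Unemployed = 9,908.
Labor force = 126,207 + 9,908 = 136,115.
Unemployment rate = 9,908 / 136,115 = 7.28%.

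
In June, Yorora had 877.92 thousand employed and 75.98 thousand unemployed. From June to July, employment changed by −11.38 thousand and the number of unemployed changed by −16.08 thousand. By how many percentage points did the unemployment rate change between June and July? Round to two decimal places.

June: labor force = 877.92 + 75.98 = 953.90; u = 75.98/953.90 = 7.97%.
July: labor force = 866.54 + 59.90 = 926.44; u = 59.90/926.44 = 6.47%.
Change = 6.47% − 7.97% = −1.50 pp.

The unemployment rate changed by −1.50 percentage points.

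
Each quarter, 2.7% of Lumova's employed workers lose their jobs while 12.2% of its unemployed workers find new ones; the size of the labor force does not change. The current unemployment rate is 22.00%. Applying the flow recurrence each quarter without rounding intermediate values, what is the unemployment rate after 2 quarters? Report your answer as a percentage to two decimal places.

With a fixed labor force, u_{t+1} = u_t + s·(1−u_t) − f·u_t = u_t·(1−s−f) + s.
Here 1−s−f = 0.851 and s = 0.027.
u_1 = 0.220000 × 0.851 + 0.027 = 0.214220.
u_2 = 0.214220 × 0.851 + 0.027 = 0.209301.

Unemployment rate after two quarters ≈ 20.93%.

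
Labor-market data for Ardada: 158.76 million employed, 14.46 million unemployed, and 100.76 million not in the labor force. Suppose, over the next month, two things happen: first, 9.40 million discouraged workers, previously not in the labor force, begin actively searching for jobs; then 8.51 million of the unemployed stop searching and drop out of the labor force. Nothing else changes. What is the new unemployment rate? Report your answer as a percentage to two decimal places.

New unemployment rate ≈ 8.82%.

Initially, labor force = 158.76 + 14.46 = 173.22 million, so u = 14.46/173.22 = 8.35%.
After the first change, unemployed and labor force both rise by 9.40 → E = 158.76, U = 23.86, labor force = 182.62 million.
After the second change, unemployed and labor force both fall by 8.51 → E = 158.76, U = 15.35, labor force = 174.11 million.
New unemployment rate = 15.35 / 174.11 = 8.82%.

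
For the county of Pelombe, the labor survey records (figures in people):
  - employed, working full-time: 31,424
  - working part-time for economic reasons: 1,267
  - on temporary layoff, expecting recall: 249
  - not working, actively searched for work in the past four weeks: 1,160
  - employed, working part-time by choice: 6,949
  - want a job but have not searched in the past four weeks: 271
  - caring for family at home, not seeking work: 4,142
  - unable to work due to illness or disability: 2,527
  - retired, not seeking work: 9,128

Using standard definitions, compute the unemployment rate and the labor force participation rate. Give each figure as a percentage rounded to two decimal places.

Employed = 31,424 + 1,267 + 6,949 = 39,640 (anyone who worked, including part-time for economic reasons, counts as employed).
Unemployed = 249 + 1,160 = 1,409 (jobless and actively searching, or on temporary layoff).
Labor force = 39,640 + 1,409 = 41,049.
Not in labor force = 271 + 4,142 + 2,527 + 9,128 = 16,068 (those not working and not actively searching are outside the labor force — including those who want a job but have given up searching).
Civilian working-age population = 41,049 + 16,068 = 57,117.
Unemployment rate = 1,409 / 41,049 = 3.43%.
Labor force participation rate = 41,049 / 57,117 = 71.87%.

Unemployment rate ≈ 3.43%; labor force participation rate ≈ 71.87%.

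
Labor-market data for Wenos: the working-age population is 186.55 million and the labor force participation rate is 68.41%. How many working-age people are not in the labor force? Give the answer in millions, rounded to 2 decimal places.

About 58.93 million are not in the labor force.

Share not in the labor force = 1 − 0.6841 = 0.3159.
Not in labor force = 0.3159 × 186.55 ≈ 58.93 million.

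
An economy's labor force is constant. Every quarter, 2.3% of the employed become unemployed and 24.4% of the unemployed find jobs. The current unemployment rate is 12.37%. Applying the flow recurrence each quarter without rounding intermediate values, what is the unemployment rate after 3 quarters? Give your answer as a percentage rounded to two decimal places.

Unemployment rate after three quarters ≈ 10.09%.

With a fixed labor force, u_{t+1} = u_t + s·(1−u_t) − f·u_t = u_t·(1−s−f) + s.
Here 1−s−f = 0.733 and s = 0.023.
u_1 = 0.123700 × 0.733 + 0.023 = 0.113672.
u_2 = 0.113672 × 0.733 + 0.023 = 0.106322.
u_3 = 0.106322 × 0.733 + 0.023 = 0.100934.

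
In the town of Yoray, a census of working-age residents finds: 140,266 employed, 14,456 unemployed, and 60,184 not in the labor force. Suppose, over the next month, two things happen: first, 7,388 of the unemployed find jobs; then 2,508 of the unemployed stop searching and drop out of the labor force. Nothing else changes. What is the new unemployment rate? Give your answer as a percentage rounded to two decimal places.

Initially, labor force = 140,266 + 14,456 = 154,722, so u = 14,456/154,722 = 9.34%.
After the first change, unemployed falls and employed rises by 7,388; labor force unchanged → E = 147,654, U = 7,068, labor force = 154,722.
After the second change, unemployed and labor force both fall by 2,508 → E = 147,654, U = 4,560, labor force = 152,214.
New unemployment rate = 4,560 / 152,214 = 3.00%.

New unemployment rate ≈ 3.00%.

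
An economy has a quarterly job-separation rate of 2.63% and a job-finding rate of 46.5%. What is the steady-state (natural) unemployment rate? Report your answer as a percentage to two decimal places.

Steady-state unemployment rate ≈ 5.35%.

At steady state the flows balance: s·E = f·U, so U/(E+U) = s/(s+f).
u* = 2.63 / (2.63 + 46.5) = 2.63 / 49.13 = 5.35%.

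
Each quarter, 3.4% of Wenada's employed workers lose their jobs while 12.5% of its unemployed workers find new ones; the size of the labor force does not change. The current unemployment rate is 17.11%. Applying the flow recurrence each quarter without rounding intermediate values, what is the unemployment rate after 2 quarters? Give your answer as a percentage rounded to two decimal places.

With a fixed labor force, u_{t+1} = u_t + s·(1−u_t) − f·u_t = u_t·(1−s−f) + s.
Here 1−s−f = 0.841 and s = 0.034.
u_1 = 0.171100 × 0.841 + 0.034 = 0.177895.
u_2 = 0.177895 × 0.841 + 0.034 = 0.183610.

Unemployment rate after two quarters ≈ 18.36%.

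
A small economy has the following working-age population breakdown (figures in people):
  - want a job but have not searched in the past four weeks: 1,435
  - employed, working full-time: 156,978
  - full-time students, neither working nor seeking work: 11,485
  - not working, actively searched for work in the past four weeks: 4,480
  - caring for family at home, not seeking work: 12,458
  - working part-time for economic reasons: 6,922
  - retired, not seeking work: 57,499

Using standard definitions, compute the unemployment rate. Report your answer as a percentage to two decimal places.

Employed = 156,978 + 6,922 = 163,900 (anyone who worked, including part-time for economic reasons, counts as employed).
Unemployed = 4,480.
Labor force = 163,900 + 4,480 = 168,380.
Unemployment rate = 4,480 / 168,380 = 2.66%.

Unemployment rate ≈ 2.66%.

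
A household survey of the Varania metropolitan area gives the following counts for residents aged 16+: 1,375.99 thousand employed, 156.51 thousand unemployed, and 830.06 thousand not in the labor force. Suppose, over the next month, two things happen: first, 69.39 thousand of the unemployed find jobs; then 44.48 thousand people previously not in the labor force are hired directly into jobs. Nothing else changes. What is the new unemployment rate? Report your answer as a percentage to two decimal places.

New unemployment rate ≈ 5.52%.

Initially, labor force = 1,375.99 + 156.51 = 1,532.50 thousand, so u = 156.51/1,532.50 = 10.21%.
After the first change, unemployed falls and employed rises by 69.39; labor force unchanged → E = 1,445.38, U = 87.12, labor force = 1,532.50 thousand.
After the second change, employed and labor force both rise by 44.48; unemployed unchanged → E = 1,489.86, U = 87.12, labor force = 1,576.98 thousand.
New unemployment rate = 87.12 / 1,576.98 = 5.52%.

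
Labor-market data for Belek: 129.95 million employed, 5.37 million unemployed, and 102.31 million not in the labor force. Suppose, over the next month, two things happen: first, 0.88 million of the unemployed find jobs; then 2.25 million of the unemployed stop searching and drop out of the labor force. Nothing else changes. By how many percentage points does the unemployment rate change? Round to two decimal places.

Initially, labor force = 129.95 + 5.37 = 135.32 million, so u = 5.37/135.32 = 3.97%.
After the first change, unemployed falls and employed rises by 0.88; labor force unchanged → E = 130.83, U = 4.49, labor force = 135.32 million.
After the second change, unemployed and labor force both fall by 2.25 → E = 130.83, U = 2.24, labor force = 133.07 million.
New unemployment rate = 2.24 / 133.07 = 1.68%.
Change = 1.68% − 3.97% = −2.29 percentage points.

The unemployment rate changes by −2.29 percentage points.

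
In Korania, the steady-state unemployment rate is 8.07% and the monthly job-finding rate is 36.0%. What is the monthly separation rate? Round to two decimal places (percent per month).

From u* = s/(s+f): s = u·f/(1−u).
s = 0.0807 × 36.0 / (1 − 0.0807) = 2.9052 / 0.9193 ≈ 3.16% per month.

Separation rate ≈ 3.16% per month.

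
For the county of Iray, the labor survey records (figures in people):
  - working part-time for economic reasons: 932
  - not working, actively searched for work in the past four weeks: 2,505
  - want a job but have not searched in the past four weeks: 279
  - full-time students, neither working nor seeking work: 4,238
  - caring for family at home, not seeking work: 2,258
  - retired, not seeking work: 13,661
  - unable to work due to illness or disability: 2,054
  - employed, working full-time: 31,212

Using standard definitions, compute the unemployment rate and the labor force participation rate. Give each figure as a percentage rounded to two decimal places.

Unemployment rate ≈ 7.23%; labor force participation rate ≈ 60.64%.

Employed = 932 + 31,212 = 32,144 (anyone who worked, including part-time for economic reasons, counts as employed).
Unemployed = 2,505.
Labor force = 32,144 + 2,505 = 34,649.
Not in labor force = 279 + 4,238 + 2,258 + 13,661 + 2,054 = 22,490 (those not working and not actively searching are outside the labor force — including those who want a job but have given up searching).
Civilian working-age population = 34,649 + 22,490 = 57,139.
Unemployment rate = 2,505 / 34,649 = 7.23%.
Labor force participation rate = 34,649 / 57,139 = 60.64%.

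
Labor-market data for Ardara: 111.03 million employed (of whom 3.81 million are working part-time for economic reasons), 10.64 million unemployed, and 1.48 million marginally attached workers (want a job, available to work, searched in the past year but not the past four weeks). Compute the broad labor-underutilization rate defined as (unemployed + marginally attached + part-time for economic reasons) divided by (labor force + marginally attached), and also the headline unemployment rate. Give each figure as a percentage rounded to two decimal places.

Broad underutilization rate ≈ 12.94%; headline unemployment rate ≈ 8.74%.

Labor force = 111.03 + 10.64 = 121.67 million.
Numerator = 10.64 + 1.48 + 3.81 = 15.93 million.
Denominator = 121.67 + 1.48 = 123.15 million.
Broad rate = 15.93 / 123.15 = 12.94%.
Headline unemployment rate = 10.64 / 121.67 = 8.74%.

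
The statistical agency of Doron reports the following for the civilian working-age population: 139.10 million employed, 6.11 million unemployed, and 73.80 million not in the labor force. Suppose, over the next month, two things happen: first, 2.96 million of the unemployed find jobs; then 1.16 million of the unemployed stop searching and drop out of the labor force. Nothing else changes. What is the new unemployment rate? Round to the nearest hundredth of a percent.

New unemployment rate ≈ 1.38%.

Initially, labor force = 139.10 + 6.11 = 145.21 million, so u = 6.11/145.21 = 4.21%.
After the first change, unemployed falls and employed rises by 2.96; labor force unchanged → E = 142.06, U = 3.15, labor force = 145.21 million.
After the second change, unemployed and labor force both fall by 1.16 → E = 142.06, U = 1.99, labor force = 144.05 million.
New unemployment rate = 1.99 / 144.05 = 1.38%.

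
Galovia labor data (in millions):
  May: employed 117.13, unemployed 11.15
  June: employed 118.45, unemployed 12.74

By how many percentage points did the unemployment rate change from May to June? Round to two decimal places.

May: labor force = 117.13 + 11.15 = 128.28; u = 11.15/128.28 = 8.69%.
June: labor force = 118.45 + 12.74 = 131.19; u = 12.74/131.19 = 9.71%.
Change = 9.71% − 8.69% = +1.02 pp.

The unemployment rate changed by +1.02 percentage points.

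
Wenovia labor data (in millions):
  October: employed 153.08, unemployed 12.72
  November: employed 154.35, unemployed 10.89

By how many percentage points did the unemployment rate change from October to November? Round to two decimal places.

The unemployment rate changed by −1.08 percentage points.

October: labor force = 153.08 + 12.72 = 165.80; u = 12.72/165.80 = 7.67%.
November: labor force = 154.35 + 10.89 = 165.24; u = 10.89/165.24 = 6.59%.
Change = 6.59% − 7.67% = −1.08 pp.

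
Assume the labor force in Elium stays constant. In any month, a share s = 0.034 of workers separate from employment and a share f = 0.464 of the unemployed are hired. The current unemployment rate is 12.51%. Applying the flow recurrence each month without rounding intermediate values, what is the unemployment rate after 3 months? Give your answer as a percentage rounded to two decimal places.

Unemployment rate after three months ≈ 7.55%.

With a fixed labor force, u_{t+1} = u_t + s·(1−u_t) − f·u_t = u_t·(1−s−f) + s.
Here 1−s−f = 0.502 and s = 0.034.
u_1 = 0.125100 × 0.502 + 0.034 = 0.096800.
u_2 = 0.096800 × 0.502 + 0.034 = 0.082594.
u_3 = 0.082594 × 0.502 + 0.034 = 0.075462.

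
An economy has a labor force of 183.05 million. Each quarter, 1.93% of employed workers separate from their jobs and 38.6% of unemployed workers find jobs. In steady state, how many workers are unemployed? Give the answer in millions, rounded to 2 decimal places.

Steady-state unemployment rate u* = s/(s+f) = 1.93/(1.93+38.6) = 0.047619.
Unemployed = u* × labor force = 0.047619 × 183.05 ≈ 8.72 million.

About 8.72 million are unemployed in steady state.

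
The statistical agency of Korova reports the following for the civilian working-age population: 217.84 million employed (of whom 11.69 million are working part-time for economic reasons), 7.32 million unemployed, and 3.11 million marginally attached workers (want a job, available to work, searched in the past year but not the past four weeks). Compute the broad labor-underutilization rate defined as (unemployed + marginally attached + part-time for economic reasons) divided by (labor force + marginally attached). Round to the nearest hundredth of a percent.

Labor force = 217.84 + 7.32 = 225.16 million.
Numerator = 7.32 + 3.11 + 11.69 = 22.12 million.
Denominator = 225.16 + 3.11 = 228.27 million.
Broad rate = 22.12 / 228.27 = 9.69%.

Broad underutilization rate ≈ 9.69%.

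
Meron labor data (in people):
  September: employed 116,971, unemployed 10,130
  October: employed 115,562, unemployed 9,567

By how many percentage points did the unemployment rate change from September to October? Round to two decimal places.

The unemployment rate changed by −0.32 percentage points.

September: labor force = 116,971 + 10,130 = 127,101; u = 10,130/127,101 = 7.97%.
October: labor force = 115,562 + 9,567 = 125,129; u = 9,567/125,129 = 7.65%.
Change = 7.65% − 7.97% = −0.32 pp.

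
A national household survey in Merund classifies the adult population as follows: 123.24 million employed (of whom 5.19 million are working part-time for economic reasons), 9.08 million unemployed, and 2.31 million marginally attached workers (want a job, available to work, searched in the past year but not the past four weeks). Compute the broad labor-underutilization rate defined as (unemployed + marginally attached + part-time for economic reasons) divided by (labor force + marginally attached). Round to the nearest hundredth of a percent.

Labor force = 123.24 + 9.08 = 132.32 million.
Numerator = 9.08 + 2.31 + 5.19 = 16.58 million.
Denominator = 132.32 + 2.31 = 134.63 million.
Broad rate = 16.58 / 134.63 = 12.32%.

Broad underutilization rate ≈ 12.32%.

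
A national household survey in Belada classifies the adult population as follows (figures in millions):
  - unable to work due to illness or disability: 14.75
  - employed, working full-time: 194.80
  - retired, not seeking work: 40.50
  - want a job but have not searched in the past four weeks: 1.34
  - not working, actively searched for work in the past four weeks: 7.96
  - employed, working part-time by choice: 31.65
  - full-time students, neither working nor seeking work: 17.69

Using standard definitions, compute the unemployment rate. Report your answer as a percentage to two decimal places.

Unemployment rate ≈ 3.40%.

Employed = 194.80 + 31.65 = 226.45 million.
Unemployed = 7.96 million.
Labor force = 226.45 + 7.96 = 234.41 million.
Unemployment rate = 7.96 / 234.41 = 3.40%.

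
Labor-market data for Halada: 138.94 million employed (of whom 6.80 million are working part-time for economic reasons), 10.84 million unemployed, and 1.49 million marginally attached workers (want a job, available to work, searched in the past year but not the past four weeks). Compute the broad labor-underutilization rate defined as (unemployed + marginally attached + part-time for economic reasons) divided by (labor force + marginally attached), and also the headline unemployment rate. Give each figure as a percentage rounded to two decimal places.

Labor force = 138.94 + 10.84 = 149.78 million.
Numerator = 10.84 + 1.49 + 6.80 = 19.13 million.
Denominator = 149.78 + 1.49 = 151.27 million.
Broad rate = 19.13 / 151.27 = 12.65%.
Headline unemployment rate = 10.84 / 149.78 = 7.24%.

Broad underutilization rate ≈ 12.65%; headline unemployment rate ≈ 7.24%.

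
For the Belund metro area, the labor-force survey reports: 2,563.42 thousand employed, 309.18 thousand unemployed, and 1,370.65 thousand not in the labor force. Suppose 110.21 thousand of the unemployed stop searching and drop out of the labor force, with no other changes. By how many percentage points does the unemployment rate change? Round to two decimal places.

Initially, labor force = 2,563.42 + 309.18 = 2,872.60 thousand, so u = 309.18/2,872.60 = 10.76%.
After the change, unemployed and labor force both fall by 110.21 → E = 2,563.42, U = 198.97, labor force = 2,762.39 thousand.
New unemployment rate = 198.97 / 2,762.39 = 7.20%.
Change = 7.20% − 10.76% = −3.56 percentage points.

The unemployment rate changes by −3.56 percentage points.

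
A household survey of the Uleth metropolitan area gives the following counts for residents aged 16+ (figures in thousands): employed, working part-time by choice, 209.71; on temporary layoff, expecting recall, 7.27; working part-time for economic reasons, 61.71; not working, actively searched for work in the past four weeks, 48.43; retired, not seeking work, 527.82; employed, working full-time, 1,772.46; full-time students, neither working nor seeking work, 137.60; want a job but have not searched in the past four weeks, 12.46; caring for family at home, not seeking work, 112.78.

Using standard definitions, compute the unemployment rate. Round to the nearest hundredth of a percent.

Employed = 209.71 + 61.71 + 1,772.46 = 2,043.88 thousand (anyone who worked, including part-time for economic reasons, counts as employed).
Unemployed = 7.27 + 48.43 = 55.70 thousand (jobless and actively searching, or on temporary layoff).
Labor force = 2,043.88 + 55.70 = 2,099.58 thousand.
Unemployment rate = 55.70 / 2,099.58 = 2.65%.

Unemployment rate ≈ 2.65%.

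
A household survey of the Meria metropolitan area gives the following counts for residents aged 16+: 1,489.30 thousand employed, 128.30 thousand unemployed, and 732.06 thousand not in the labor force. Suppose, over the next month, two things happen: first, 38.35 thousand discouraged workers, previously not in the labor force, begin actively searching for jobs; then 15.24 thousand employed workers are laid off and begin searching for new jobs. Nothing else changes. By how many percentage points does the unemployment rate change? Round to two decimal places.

Initially, labor force = 1,489.30 + 128.30 = 1,617.60 thousand, so u = 128.30/1,617.60 = 7.93%.
After the first change, unemployed and labor force both rise by 38.35 → E = 1,489.30, U = 166.65, labor force = 1,655.95 thousand.
After the second change, employed falls and unemployed rises by 15.24; labor force unchanged → E = 1,474.06, U = 181.89, labor force = 1,655.95 thousand.
New unemployment rate = 181.89 / 1,655.95 = 10.98%.
Change = 10.98% − 7.93% = +3.05 percentage points.

The unemployment rate changes by +3.05 percentage points.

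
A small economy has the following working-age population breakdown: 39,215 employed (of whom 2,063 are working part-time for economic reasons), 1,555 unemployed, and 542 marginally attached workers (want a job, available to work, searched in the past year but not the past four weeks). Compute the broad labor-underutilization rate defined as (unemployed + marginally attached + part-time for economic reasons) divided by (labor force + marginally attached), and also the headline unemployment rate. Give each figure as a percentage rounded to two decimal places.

Broad underutilization rate ≈ 10.07%; headline unemployment rate ≈ 3.81%.

Labor force = 39,215 + 1,555 = 40,770.
Numerator = 1,555 + 542 + 2,063 = 4,160.
Denominator = 40,770 + 542 = 41,312.
Broad rate = 4,160 / 41,312 = 10.07%.
Headline unemployment rate = 1,555 / 40,770 = 3.81%.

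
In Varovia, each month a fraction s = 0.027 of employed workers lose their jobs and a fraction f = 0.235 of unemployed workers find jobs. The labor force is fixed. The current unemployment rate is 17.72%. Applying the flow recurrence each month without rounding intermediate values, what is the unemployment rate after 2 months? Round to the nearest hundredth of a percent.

With a fixed labor force, u_{t+1} = u_t + s·(1−u_t) − f·u_t = u_t·(1−s−f) + s.
Here 1−s−f = 0.738 and s = 0.027.
u_1 = 0.177200 × 0.738 + 0.027 = 0.157774.
u_2 = 0.157774 × 0.738 + 0.027 = 0.143437.

Unemployment rate after two months ≈ 14.34%.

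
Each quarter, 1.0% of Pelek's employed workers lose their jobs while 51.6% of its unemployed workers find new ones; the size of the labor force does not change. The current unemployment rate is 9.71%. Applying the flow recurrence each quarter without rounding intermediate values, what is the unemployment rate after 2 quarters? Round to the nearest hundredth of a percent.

Unemployment rate after two quarters ≈ 3.66%.

With a fixed labor force, u_{t+1} = u_t + s·(1−u_t) − f·u_t = u_t·(1−s−f) + s.
Here 1−s−f = 0.474 and s = 0.010.
u_1 = 0.097100 × 0.474 + 0.010 = 0.056025.
u_2 = 0.056025 × 0.474 + 0.010 = 0.036556.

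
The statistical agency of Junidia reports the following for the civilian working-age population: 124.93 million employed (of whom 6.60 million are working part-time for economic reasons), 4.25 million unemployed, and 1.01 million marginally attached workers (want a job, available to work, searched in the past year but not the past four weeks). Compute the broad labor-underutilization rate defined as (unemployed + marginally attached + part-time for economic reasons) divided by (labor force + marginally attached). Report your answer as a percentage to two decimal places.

Broad underutilization rate ≈ 9.11%.

Labor force = 124.93 + 4.25 = 129.18 million.
Numerator = 4.25 + 1.01 + 6.60 = 11.86 million.
Denominator = 129.18 + 1.01 = 130.19 million.
Broad rate = 11.86 / 130.19 = 9.11%.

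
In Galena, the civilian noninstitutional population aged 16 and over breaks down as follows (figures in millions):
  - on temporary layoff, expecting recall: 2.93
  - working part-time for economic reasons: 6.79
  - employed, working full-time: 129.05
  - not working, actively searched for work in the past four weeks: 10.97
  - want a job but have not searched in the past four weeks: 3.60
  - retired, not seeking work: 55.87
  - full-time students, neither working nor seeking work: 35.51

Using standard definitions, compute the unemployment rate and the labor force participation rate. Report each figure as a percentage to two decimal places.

Unemployment rate ≈ 9.28%; labor force participation rate ≈ 61.19%.

Employed = 6.79 + 129.05 = 135.84 million (anyone who worked, including part-time for economic reasons, counts as employed).
Unemployed = 2.93 + 10.97 = 13.90 million (jobless and actively searching, or on temporary layoff).
Labor force = 135.84 + 13.90 = 149.74 million.
Not in labor force = 3.60 + 55.87 + 35.51 = 94.98 million (those not working and not actively searching are outside the labor force — including those who want a job but have given up searching).
Civilian working-age population = 149.74 + 94.98 = 244.72 million.
Unemployment rate = 13.90 / 149.74 = 9.28%.
Labor force participation rate = 149.74 / 244.72 = 61.19%.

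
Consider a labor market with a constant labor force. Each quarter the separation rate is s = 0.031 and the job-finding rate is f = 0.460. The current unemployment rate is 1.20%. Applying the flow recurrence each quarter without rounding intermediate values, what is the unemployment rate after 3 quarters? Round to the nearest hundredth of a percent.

Unemployment rate after three quarters ≈ 5.64%.

With a fixed labor force, u_{t+1} = u_t + s·(1−u_t) − f·u_t = u_t·(1−s−f) + s.
Here 1−s−f = 0.509 and s = 0.031.
u_1 = 0.012000 × 0.509 + 0.031 = 0.037108.
u_2 = 0.037108 × 0.509 + 0.031 = 0.049888.
u_3 = 0.049888 × 0.509 + 0.031 = 0.056393.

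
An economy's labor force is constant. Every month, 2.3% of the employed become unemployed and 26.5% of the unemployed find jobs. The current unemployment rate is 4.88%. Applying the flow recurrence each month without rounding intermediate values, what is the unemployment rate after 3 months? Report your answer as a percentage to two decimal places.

With a fixed labor force, u_{t+1} = u_t + s·(1−u_t) − f·u_t = u_t·(1−s−f) + s.
Here 1−s−f = 0.712 and s = 0.023.
u_1 = 0.048800 × 0.712 + 0.023 = 0.057746.
u_2 = 0.057746 × 0.712 + 0.023 = 0.064115.
u_3 = 0.064115 × 0.712 + 0.023 = 0.068650.

Unemployment rate after three months ≈ 6.86%.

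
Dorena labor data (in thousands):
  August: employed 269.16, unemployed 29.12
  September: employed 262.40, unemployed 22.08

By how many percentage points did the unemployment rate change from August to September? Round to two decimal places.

August: labor force = 269.16 + 29.12 = 298.28; u = 29.12/298.28 = 9.76%.
September: labor force = 262.40 + 22.08 = 284.48; u = 22.08/284.48 = 7.76%.
Change = 7.76% − 9.76% = −2.00 pp.

The unemployment rate changed by −2.00 percentage points.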